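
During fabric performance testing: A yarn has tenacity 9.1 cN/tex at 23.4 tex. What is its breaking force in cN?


Formula: Breaking force = Tenacity * Linear density
F = 9.1 cN/tex * 23.4 tex
F = 212.94 cN

212.94 cN


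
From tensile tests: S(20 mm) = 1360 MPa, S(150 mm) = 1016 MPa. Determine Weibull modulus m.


Formula: m = ln(L1/L2) / ln(S2/S1)
Step 1: ln(L1/L2) = ln(20/150) = -2.01490
Step 2: S2/S1 = 1016/1360 = 0.74706
Step 3: ln(S2/S1) = ln(0.74706) = -0.29161
Step 4: m = -2.01490 / -0.29161 = 6.91

6.91 (Weibull m)


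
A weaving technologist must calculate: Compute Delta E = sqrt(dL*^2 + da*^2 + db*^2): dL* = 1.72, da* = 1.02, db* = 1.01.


Formula: Delta E = sqrt(dL*^2 + da*^2 + db*^2)
Step 1: dL*^2 = 1.72^2 = 2.9584
Step 2: da*^2 = 1.02^2 = 1.0404
Step 3: db*^2 = 1.01^2 = 1.0201
Step 4: Sum = 2.9584 + 1.0404 + 1.0201 = 5.0189
Step 5: Delta E = sqrt(5.0189) = 2.24

2.24 Delta E


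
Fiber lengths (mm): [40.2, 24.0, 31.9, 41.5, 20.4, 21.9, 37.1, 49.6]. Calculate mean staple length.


Formula: Mean = sum of lengths / count
Sum = 40.2 + 24.0 + 31.9 + 41.5 + 20.4 + 21.9 + 37.1 + 49.6
Sum = 266.6 mm
Mean = 266.6 / 8 = 33.33 mm

33.33 mm


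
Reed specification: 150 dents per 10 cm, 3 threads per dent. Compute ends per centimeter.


Formula: EPC = (dents per 10 cm * ends per dent) / 10
Step 1: Total ends per 10 cm = 150 * 3 = 450
Step 2: EPC = 450 / 10 = 45.0 ends/cm

45.0 ends/cm


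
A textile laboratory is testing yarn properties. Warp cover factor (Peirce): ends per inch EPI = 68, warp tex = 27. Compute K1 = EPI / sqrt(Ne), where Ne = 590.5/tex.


Formula: K1 = EPI / sqrt(Ne), with Ne = 590.5 / tex_warp
Step 1: Ne = 590.5 / 27 = 21.87
Step 2: sqrt(Ne) = sqrt(21.87) = 4.6765
Step 3: K1 = 68 / 4.6765 = 14.5

14.5


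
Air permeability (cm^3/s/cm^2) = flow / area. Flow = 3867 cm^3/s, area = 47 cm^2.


Formula: Air Permeability = Airflow / Test Area
AP = 3867 cm^3/s / 47 cm^2
AP = 82.3 cm^3/s/cm^2

82.3 cm^3/s/cm^2


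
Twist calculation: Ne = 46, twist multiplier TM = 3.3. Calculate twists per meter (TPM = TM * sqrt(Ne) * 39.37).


Formula: TPM = TM * sqrt(Ne) * 39.37
Step 1: sqrt(Ne) = sqrt(46) = 6.7823
Step 2: TM * sqrt(Ne) = 3.3 * 6.7823 = 22.3816
Step 3: TPM = 22.3816 * 39.37 = 881 twists/m

881 twists/m


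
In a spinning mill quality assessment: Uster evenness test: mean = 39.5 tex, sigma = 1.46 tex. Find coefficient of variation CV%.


Formula: CV% = (standard deviation / mean) * 100
Step 1: Ratio = 1.46 / 39.5 = 0.036962
Step 2: CV% = 0.036962 * 100 = 3.6962% ≈ 3.7%

3.7%


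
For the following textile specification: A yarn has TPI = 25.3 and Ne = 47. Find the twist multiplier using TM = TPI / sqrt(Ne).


Formula: TM = TPI / sqrt(Ne)
Step 1: sqrt(Ne) = sqrt(47) = 6.8557
Step 2: TM = 25.3 / 6.8557 = 3.69

3.69 TM


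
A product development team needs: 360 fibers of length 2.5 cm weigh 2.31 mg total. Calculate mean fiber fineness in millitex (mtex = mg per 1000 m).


Formula: fineness (mtex) = mass (mg) / total length (km) = (mass_mg / total_length_m) * 1000
Step 1: Convert fiber length: 2.5 cm = 0.025 m
Step 2: Total fiber length = 360 * 0.025 = 9.0 m
Step 3: Linear density = 2.31 mg / 9.0 m = 0.2567 mg/m
Step 4: fineness = 0.2567 * 1000 = 256.7 mtex

256.7 mtex


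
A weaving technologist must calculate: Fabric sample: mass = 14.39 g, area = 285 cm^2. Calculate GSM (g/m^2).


Formula: GSM = mass_g / area_m2
Step 1: Convert area: 285 cm^2 = 285 / 10000 = 0.0285 m^2
Step 2: GSM = 14.39 g / 0.0285 m^2 = 504.9 g/m^2

504.9 g/m^2


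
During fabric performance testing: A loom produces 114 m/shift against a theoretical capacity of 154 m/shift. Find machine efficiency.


Formula: Efficiency% = (Actual output / Theoretical output) * 100
Efficiency% = (114 / 154) * 100
Efficiency% = 0.74026 * 100 = 74.026% ≈ 74.0%

74.0%


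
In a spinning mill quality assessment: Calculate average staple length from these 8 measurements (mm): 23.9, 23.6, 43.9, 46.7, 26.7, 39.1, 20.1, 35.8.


Formula: Mean = sum of lengths / count
Sum = 23.9 + 23.6 + 43.9 + 46.7 + 26.7 + 39.1 + 20.1 + 35.8
Sum = 259.8 mm
Mean = 259.8 / 8 = 32.48 mm

32.48 mm


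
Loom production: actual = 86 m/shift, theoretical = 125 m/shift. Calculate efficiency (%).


Formula: Efficiency% = (Actual output / Theoretical output) * 100
Efficiency% = (86 / 125) * 100
Efficiency% = 0.688 * 100 = 68.8%

68.8%


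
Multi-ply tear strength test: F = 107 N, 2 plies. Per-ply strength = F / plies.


Formula: Per-ply strength = Total force / Number of plies
Per-ply = 107 N / 2
Per-ply = 53.5 N

53.5 N


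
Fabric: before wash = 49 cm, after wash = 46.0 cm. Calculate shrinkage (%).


Formula: Shrinkage% = ((L_before - L_after) / L_before) * 100
Step 1: Shrinkage = 49 - 46.0 = 3.0 cm
Step 2: Shrinkage% = (3.0 / 49) * 100
Step 3: Shrinkage% = 0.061224 * 100 = 6.1224% ≈ 6.1%

6.1%


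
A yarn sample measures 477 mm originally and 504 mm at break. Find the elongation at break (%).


Formula: Elongation (%) = ((L_break - L0) / L0) * 100
Step 1: Extension = 504 - 477 = 27 mm
Step 2: Elongation = (27 / 477) * 100
Step 3: Elongation = 0.056604 * 100 = 5.6604% ≈ 5.7%

5.7%


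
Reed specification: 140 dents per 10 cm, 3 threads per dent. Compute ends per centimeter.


Formula: EPC = (dents per 10 cm * ends per dent) / 10
Step 1: Total ends per 10 cm = 140 * 3 = 420
Step 2: EPC = 420 / 10 = 42.0 ends/cm

42.0 ends/cm


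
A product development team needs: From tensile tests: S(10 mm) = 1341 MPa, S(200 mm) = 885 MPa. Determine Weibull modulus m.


Formula: m = ln(L1/L2) / ln(S2/S1)
Step 1: ln(L1/L2) = ln(10/200) = -2.99573
Step 2: S2/S1 = 885/1341 = 0.65996
Step 3: ln(S2/S1) = ln(0.65996) = -0.41558
Step 4: m = -2.99573 / -0.41558 = 7.21

7.21 (Weibull m)


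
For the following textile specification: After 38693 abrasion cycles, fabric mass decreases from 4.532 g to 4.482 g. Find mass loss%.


Formula: Mass loss% = ((m_before - m_after) / m_before) * 100
Step 1: Mass loss = 4.532 - 4.482 = 0.05 g
Step 2: Ratio = 0.05 / 4.532 = 0.0110327
Step 3: Mass loss% = 0.0110327 * 100 = 1.10327% ≈ 1.10%

1.10%


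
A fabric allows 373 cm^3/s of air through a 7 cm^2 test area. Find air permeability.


Formula: Air Permeability = Airflow / Test Area
AP = 373 cm^3/s / 7 cm^2
AP = 53.3 cm^3/s/cm^2

53.3 cm^3/s/cm^2


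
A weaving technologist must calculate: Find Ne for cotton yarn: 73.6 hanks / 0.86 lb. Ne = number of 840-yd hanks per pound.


Formula: Ne = hanks / mass_lb
Substituting: Ne = 73.6 / 0.86
Ne = 85.6

85.6 Ne


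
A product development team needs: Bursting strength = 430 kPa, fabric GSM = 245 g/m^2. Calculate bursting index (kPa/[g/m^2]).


Formula: Bursting Index = Bursting Strength / Fabric GSM
BI = 430 kPa / 245 g/m^2
BI = 1.755 kPa/(g/m^2)

1.755 kPa/(g/m^2)


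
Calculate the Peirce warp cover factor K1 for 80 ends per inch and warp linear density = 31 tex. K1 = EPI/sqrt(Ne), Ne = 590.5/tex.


Formula: K1 = EPI / sqrt(Ne), with Ne = 590.5 / tex_warp
Step 1: Ne = 590.5 / 31 = 19.048
Step 2: sqrt(Ne) = sqrt(19.048) = 4.3644
Step 3: K1 = 80 / 4.3644 = 18.3

18.3


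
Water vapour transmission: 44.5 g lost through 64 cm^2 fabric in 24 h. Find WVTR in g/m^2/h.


Formula: WVTR = mass_loss / (area * time)
Step 1: Convert area: 64 cm^2 = 0.0064 m^2
Step 2: WVTR = 44.5 g / (0.0064 m^2 * 24 h)
Step 3: WVTR = 44.5 / 0.1536 = 289.7 g/m^2/h

289.7 g/m^2/h


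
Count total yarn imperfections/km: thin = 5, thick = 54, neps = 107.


Formula: Total = thin places + thick places + neps
Total = 5 + 54 + 107
Total = 166 imperfections/km

166 imperfections/km


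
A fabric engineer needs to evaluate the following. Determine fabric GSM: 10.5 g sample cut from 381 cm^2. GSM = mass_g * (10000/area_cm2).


Formula: GSM = mass_g / area_m2
Step 1: Convert area: 381 cm^2 = 381 / 10000 = 0.0381 m^2
Step 2: GSM = 10.5 g / 0.0381 m^2 = 275.6 g/m^2

275.6 g/m^2


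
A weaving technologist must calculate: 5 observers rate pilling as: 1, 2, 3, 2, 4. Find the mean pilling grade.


Formula: Mean = sum / count
Sum = 1 + 2 + 3 + 2 + 4 = 12
Mean = 12 / 5 = 2.4

2.4


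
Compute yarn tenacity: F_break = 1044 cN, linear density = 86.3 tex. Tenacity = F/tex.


Formula: Tenacity = Breaking force / Linear density
Tenacity = 1044 cN / 86.3 tex
Tenacity = 12.10 cN/tex

12.10 cN/tex


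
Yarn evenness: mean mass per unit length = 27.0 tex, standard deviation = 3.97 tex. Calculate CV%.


Formula: CV% = (standard deviation / mean) * 100
Step 1: Ratio = 3.97 / 27.0 = 0.147037
Step 2: CV% = 0.147037 * 100 = 14.7037% ≈ 14.7%

14.7%


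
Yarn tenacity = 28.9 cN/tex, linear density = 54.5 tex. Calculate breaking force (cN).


Formula: Breaking force = Tenacity * Linear density
F = 28.9 cN/tex * 54.5 tex
F = 1575.05 cN

1575.05 cN


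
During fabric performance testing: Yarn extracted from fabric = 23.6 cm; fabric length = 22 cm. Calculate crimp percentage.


Formula: Crimp% = ((L_yarn - L_fabric) / L_fabric) * 100
Step 1: Extension = 23.6 - 22 = 1.6 cm
Step 2: Crimp% = (1.6 / 22) * 100
Step 3: Crimp% = 0.072727 * 100 = 7.2727% ≈ 7.3%

7.3%


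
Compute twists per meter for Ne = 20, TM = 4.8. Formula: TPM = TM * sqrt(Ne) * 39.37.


Formula: TPM = TM * sqrt(Ne) * 39.37
Step 1: sqrt(Ne) = sqrt(20) = 4.4721
Step 2: TM * sqrt(Ne) = 4.8 * 4.4721 = 21.4661
Step 3: TPM = 21.4661 * 39.37 = 845 twists/m

845 twists/m


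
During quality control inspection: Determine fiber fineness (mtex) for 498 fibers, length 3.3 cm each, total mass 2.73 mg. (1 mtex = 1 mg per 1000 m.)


Formula: fineness (mtex) = mass (mg) / total length (km) = (mass_mg / total_length_m) * 1000
Step 1: Convert fiber length: 3.3 cm = 0.033 m
Step 2: Total fiber length = 498 * 0.033 = 16.434 m
Step 3: Linear density = 2.73 mg / 16.434 m = 0.1661 mg/m
Step 4: fineness = 0.1661 * 1000 = 166.1 mtex

166.1 mtex


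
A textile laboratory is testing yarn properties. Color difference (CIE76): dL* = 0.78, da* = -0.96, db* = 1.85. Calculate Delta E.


Formula: Delta E = sqrt(dL*^2 + da*^2 + db*^2)
Step 1: dL*^2 = 0.78^2 = 0.6084
Step 2: da*^2 = (-0.96)^2 = 0.9216
Step 3: db*^2 = 1.85^2 = 3.4225
Step 4: Sum = 0.6084 + 0.9216 + 3.4225 = 4.9525
Step 5: Delta E = sqrt(4.9525) = 2.23

2.23 Delta E


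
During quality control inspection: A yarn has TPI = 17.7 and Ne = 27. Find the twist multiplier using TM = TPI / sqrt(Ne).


Formula: TM = TPI / sqrt(Ne)
Step 1: sqrt(Ne) = sqrt(27) = 5.1962
Step 2: TM = 17.7 / 5.1962 = 3.41

3.41 TM


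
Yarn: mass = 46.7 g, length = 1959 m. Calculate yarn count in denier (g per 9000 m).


Formula: den = (mass_g / length_m) * 9000
Substituting: den = (46.7 / 1959) * 9000
Intermediate: 46.7 / 1959 = 0.02383869 g/m
den = 0.02383869 * 9000 = 214.5 denier

214.5 denier


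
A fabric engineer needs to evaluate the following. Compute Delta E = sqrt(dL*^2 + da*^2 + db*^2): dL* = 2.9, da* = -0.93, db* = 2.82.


Formula: Delta E = sqrt(dL*^2 + da*^2 + db*^2)
Step 1: dL*^2 = 2.9^2 = 8.41
Step 2: da*^2 = (-0.93)^2 = 0.8649
Step 3: db*^2 = 2.82^2 = 7.9524
Step 4: Sum = 8.41 + 0.8649 + 7.9524 = 17.2273
Step 5: Delta E = sqrt(17.2273) = 4.15

4.15 Delta E


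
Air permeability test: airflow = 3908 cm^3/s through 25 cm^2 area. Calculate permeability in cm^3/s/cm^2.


Formula: Air Permeability = Airflow / Test Area
AP = 3908 cm^3/s / 25 cm^2
AP = 156.3 cm^3/s/cm^2

156.3 cm^3/s/cm^2


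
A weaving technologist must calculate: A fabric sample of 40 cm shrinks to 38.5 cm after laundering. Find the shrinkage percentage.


Formula: Shrinkage% = ((L_before - L_after) / L_before) * 100
Step 1: Shrinkage = 40 - 38.5 = 1.5 cm
Step 2: Shrinkage% = (1.5 / 40) * 100
Step 3: Shrinkage% = 0.0375 * 100 = 3.75% ≈ 3.8%

3.8%


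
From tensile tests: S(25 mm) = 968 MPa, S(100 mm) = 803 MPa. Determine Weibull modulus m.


Formula: m = ln(L1/L2) / ln(S2/S1)
Step 1: ln(L1/L2) = ln(25/100) = -1.38629
Step 2: S2/S1 = 803/968 = 0.82955
Step 3: ln(S2/S1) = ln(0.82955) = -0.18687
Step 4: m = -1.38629 / -0.18687 = 7.42

7.42 (Weibull m)


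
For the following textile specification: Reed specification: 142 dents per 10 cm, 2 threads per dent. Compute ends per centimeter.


Formula: EPC = (dents per 10 cm * ends per dent) / 10
Step 1: Total ends per 10 cm = 142 * 2 = 284
Step 2: EPC = 284 / 10 = 28.4 ends/cm

28.4 ends/cm


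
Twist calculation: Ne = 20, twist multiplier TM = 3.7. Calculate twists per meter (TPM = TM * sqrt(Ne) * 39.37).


Formula: TPM = TM * sqrt(Ne) * 39.37
Step 1: sqrt(Ne) = sqrt(20) = 4.4721
Step 2: TM * sqrt(Ne) = 3.7 * 4.4721 = 16.5468
Step 3: TPM = 16.5468 * 39.37 = 651 twists/m

651 twists/m


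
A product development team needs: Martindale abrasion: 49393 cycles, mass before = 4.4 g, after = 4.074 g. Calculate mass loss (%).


Formula: Mass loss% = ((m_before - m_after) / m_before) * 100
Step 1: Mass loss = 4.4 - 4.074 = 0.326 g
Step 2: Ratio = 0.326 / 4.4 = 0.0740909
Step 3: Mass loss% = 0.0740909 * 100 = 7.40909% ≈ 7.41%

7.41%


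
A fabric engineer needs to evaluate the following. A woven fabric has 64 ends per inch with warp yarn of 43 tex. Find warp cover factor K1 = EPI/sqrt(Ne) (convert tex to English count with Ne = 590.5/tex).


Formula: K1 = EPI / sqrt(Ne), with Ne = 590.5 / tex_warp
Step 1: Ne = 590.5 / 43 = 13.733
Step 2: sqrt(Ne) = sqrt(13.733) = 3.7058
Step 3: K1 = 64 / 3.7058 = 17.3

17.3


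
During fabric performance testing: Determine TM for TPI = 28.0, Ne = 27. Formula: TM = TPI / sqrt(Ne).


Formula: TM = TPI / sqrt(Ne)
Step 1: sqrt(Ne) = sqrt(27) = 5.1962
Step 2: TM = 28.0 / 5.1962 = 5.39

5.39 TM


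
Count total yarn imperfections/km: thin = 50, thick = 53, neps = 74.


Formula: Total = thin places + thick places + neps
Total = 50 + 53 + 74
Total = 177 imperfections/km

177 imperfections/km


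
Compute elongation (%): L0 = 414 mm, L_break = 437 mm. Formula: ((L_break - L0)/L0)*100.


Formula: Elongation (%) = ((L_break - L0) / L0) * 100
Step 1: Extension = 437 - 414 = 23 mm
Step 2: Elongation = (23 / 414) * 100
Step 3: Elongation = 0.055556 * 100 = 5.5556% ≈ 5.6%

5.6%


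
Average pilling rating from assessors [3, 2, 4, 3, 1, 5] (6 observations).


Formula: Mean = sum / count
Sum = 3 + 2 + 4 + 3 + 1 + 5 = 18
Mean = 18 / 6 = 3.0

3.0


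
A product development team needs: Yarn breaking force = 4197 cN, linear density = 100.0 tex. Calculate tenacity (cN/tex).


Formula: Tenacity = Breaking force / Linear density
Tenacity = 4197 cN / 100.0 tex
Tenacity = 41.97 cN/tex

41.97 cN/tex


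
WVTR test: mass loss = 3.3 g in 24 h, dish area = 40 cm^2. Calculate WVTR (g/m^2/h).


Formula: WVTR = mass_loss / (area * time)
Step 1: Convert area: 40 cm^2 = 0.004 m^2
Step 2: WVTR = 3.3 g / (0.004 m^2 * 24 h)
Step 3: WVTR = 3.3 / 0.096 = 34.4 g/m^2/h

34.4 g/m^2/h


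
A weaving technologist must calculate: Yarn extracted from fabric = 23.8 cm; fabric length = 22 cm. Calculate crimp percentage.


Formula: Crimp% = ((L_yarn - L_fabric) / L_fabric) * 100
Step 1: Extension = 23.8 - 22 = 1.8 cm
Step 2: Crimp% = (1.8 / 22) * 100
Step 3: Crimp% = 0.081818 * 100 = 8.1818% ≈ 8.2%

8.2%


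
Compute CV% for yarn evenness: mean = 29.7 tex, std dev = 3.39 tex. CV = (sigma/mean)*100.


Formula: CV% = (standard deviation / mean) * 100
Step 1: Ratio = 3.39 / 29.7 = 0.114141
Step 2: CV% = 0.114141 * 100 = 11.4141% ≈ 11.4%

11.4%


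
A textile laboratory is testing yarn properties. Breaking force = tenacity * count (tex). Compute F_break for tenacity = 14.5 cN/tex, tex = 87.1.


Formula: Breaking force = Tenacity * Linear density
F = 14.5 cN/tex * 87.1 tex
F = 1262.95 cN

1262.95 cN


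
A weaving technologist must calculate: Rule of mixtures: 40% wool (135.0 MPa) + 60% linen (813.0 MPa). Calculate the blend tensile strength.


Formula: Blend property = (fraction_A * property_A) + (fraction_B * property_B)
Step 1: Contribution A = 40/100 * 135.0 MPa = 54.0 MPa
Step 2: Contribution B = 60/100 * 813.0 MPa = 487.8 MPa
Step 3: Blend tensile strength = 54.0 + 487.8 = 541.8 MPa

541.8 MPa


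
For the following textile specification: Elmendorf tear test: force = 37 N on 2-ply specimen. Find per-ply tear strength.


Formula: Per-ply strength = Total force / Number of plies
Per-ply = 37 N / 2
Per-ply = 18.5 N

18.5 N


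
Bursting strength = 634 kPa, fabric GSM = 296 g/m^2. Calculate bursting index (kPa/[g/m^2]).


Formula: Bursting Index = Bursting Strength / Fabric GSM
BI = 634 kPa / 296 g/m^2
BI = 2.142 kPa/(g/m^2)

2.142 kPa/(g/m^2)


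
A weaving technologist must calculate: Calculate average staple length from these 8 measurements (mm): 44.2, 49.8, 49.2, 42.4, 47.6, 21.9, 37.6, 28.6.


Formula: Mean = sum of lengths / count
Sum = 44.2 + 49.8 + 49.2 + 42.4 + 47.6 + 21.9 + 37.6 + 28.6
Sum = 321.3 mm
Mean = 321.3 / 8 = 40.16 mm

40.16 mm


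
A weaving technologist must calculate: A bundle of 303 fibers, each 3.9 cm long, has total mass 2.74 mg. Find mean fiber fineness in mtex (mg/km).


Formula: fineness (mtex) = mass (mg) / total length (km) = (mass_mg / total_length_m) * 1000
Step 1: Convert fiber length: 3.9 cm = 0.039 m
Step 2: Total fiber length = 303 * 0.039 = 11.817 m
Step 3: Linear density = 2.74 mg / 11.817 m = 0.2319 mg/m
Step 4: fineness = 0.2319 * 1000 = 231.9 mtex

231.9 mtex


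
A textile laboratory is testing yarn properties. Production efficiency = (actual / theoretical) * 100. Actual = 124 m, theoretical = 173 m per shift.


Formula: Efficiency% = (Actual output / Theoretical output) * 100
Efficiency% = (124 / 173) * 100
Efficiency% = 0.716763 * 100 = 71.6763% ≈ 71.7%

71.7%


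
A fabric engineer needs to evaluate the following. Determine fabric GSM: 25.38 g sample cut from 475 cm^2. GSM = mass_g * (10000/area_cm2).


Formula: GSM = mass_g / area_m2
Step 1: Convert area: 475 cm^2 = 475 / 10000 = 0.0475 m^2
Step 2: GSM = 25.38 g / 0.0475 m^2 = 534.3 g/m^2

534.3 g/m^2


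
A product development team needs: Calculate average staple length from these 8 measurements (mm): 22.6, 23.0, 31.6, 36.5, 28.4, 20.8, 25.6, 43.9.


Formula: Mean = sum of lengths / count
Sum = 22.6 + 23.0 + 31.6 + 36.5 + 28.4 + 20.8 + 25.6 + 43.9
Sum = 232.4 mm
Mean = 232.4 / 8 = 29.05 mm

29.05 mm


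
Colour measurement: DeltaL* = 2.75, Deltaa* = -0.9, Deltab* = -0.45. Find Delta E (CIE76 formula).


Formula: Delta E = sqrt(dL*^2 + da*^2 + db*^2)
Step 1: dL*^2 = 2.75^2 = 7.5625
Step 2: da*^2 = (-0.9)^2 = 0.81
Step 3: db*^2 = (-0.45)^2 = 0.2025
Step 4: Sum = 7.5625 + 0.81 + 0.2025 = 8.575
Step 5: Delta E = sqrt(8.575) = 2.93

2.93 Delta E


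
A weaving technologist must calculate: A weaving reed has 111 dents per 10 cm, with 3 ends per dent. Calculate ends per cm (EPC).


Formula: EPC = (dents per 10 cm * ends per dent) / 10
Step 1: Total ends per 10 cm = 111 * 3 = 333
Step 2: EPC = 333 / 10 = 33.3 ends/cm

33.3 ends/cm


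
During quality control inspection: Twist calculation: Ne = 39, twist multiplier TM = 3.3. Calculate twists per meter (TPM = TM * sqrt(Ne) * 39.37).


Formula: TPM = TM * sqrt(Ne) * 39.37
Step 1: sqrt(Ne) = sqrt(39) = 6.245
Step 2: TM * sqrt(Ne) = 3.3 * 6.245 = 20.6085
Step 3: TPM = 20.6085 * 39.37 = 811 twists/m

811 twists/m


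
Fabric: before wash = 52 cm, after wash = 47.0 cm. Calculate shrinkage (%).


Formula: Shrinkage% = ((L_before - L_after) / L_before) * 100
Step 1: Shrinkage = 52 - 47.0 = 5.0 cm
Step 2: Shrinkage% = (5.0 / 52) * 100
Step 3: Shrinkage% = 0.096154 * 100 = 9.6154% ≈ 9.6%

9.6%


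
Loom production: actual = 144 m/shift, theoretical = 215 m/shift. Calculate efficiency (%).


Formula: Efficiency% = (Actual output / Theoretical output) * 100
Efficiency% = (144 / 215) * 100
Efficiency% = 0.669767 * 100 = 66.9767% ≈ 67.0%

67.0%


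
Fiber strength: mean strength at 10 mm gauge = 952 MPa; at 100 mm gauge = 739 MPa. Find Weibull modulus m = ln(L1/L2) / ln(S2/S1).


Formula: m = ln(L1/L2) / ln(S2/S1)
Step 1: ln(L1/L2) = ln(10/100) = -2.30259
Step 2: S2/S1 = 739/952 = 0.77626
Step 3: ln(S2/S1) = ln(0.77626) = -0.25327
Step 4: m = -2.30259 / -0.25327 = 9.09

9.09 (Weibull m)


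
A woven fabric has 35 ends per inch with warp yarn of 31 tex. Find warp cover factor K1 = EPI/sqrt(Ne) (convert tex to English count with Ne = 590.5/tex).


Formula: K1 = EPI / sqrt(Ne), with Ne = 590.5 / tex_warp
Step 1: Ne = 590.5 / 31 = 19.048
Step 2: sqrt(Ne) = sqrt(19.048) = 4.3644
Step 3: K1 = 35 / 4.3644 = 8.0

8.0


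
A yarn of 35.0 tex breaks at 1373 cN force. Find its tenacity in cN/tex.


Formula: Tenacity = Breaking force / Linear density
Tenacity = 1373 cN / 35.0 tex
Tenacity = 39.23 cN/tex

39.23 cN/tex


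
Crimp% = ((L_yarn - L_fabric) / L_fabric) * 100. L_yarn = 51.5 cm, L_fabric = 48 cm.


Formula: Crimp% = ((L_yarn - L_fabric) / L_fabric) * 100
Step 1: Extension = 51.5 - 48 = 3.5 cm
Step 2: Crimp% = (3.5 / 48) * 100
Step 3: Crimp% = 0.072917 * 100 = 7.2917% ≈ 7.3%

7.3%


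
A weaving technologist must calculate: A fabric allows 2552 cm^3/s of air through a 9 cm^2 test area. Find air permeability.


Formula: Air Permeability = Airflow / Test Area
AP = 2552 cm^3/s / 9 cm^2
AP = 283.6 cm^3/s/cm^2

283.6 cm^3/s/cm^2


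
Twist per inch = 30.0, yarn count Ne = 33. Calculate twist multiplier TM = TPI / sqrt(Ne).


Formula: TM = TPI / sqrt(Ne)
Step 1: sqrt(Ne) = sqrt(33) = 5.7446
Step 2: TM = 30.0 / 5.7446 = 5.22

5.22 TM


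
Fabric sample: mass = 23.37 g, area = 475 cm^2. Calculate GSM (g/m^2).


Formula: GSM = mass_g / area_m2
Step 1: Convert area: 475 cm^2 = 475 / 10000 = 0.0475 m^2
Step 2: GSM = 23.37 g / 0.0475 m^2 = 492.0 g/m^2

492.0 g/m^2


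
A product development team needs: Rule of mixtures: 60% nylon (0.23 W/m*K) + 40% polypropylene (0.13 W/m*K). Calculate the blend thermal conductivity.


Formula: Blend property = (fraction_A * property_A) + (fraction_B * property_B)
Step 1: Contribution A = 60/100 * 0.23 W/m*K = 0.138 W/m*K
Step 2: Contribution B = 40/100 * 0.13 W/m*K = 0.052 W/m*K
Step 3: Blend thermal conductivity = 0.138 + 0.052 = 0.19 W/m*K

0.19 W/m*K


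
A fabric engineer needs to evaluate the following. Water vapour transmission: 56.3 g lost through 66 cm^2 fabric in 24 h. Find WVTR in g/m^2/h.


Formula: WVTR = mass_loss / (area * time)
Step 1: Convert area: 66 cm^2 = 0.0066 m^2
Step 2: WVTR = 56.3 g / (0.0066 m^2 * 24 h)
Step 3: WVTR = 56.3 / 0.1584 = 355.4 g/m^2/h

355.4 g/m^2/h


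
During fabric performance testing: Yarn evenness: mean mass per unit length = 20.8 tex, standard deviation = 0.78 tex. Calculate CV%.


Formula: CV% = (standard deviation / mean) * 100
Step 1: Ratio = 0.78 / 20.8 = 0.0375
Step 2: CV% = 0.0375 * 100 = 3.75% ≈ 3.8%

3.8%


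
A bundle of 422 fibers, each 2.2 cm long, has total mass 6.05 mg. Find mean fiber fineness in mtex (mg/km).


Formula: fineness (mtex) = mass (mg) / total length (km) = (mass_mg / total_length_m) * 1000
Step 1: Convert fiber length: 2.2 cm = 0.022 m
Step 2: Total fiber length = 422 * 0.022 = 9.284 m
Step 3: Linear density = 6.05 mg / 9.284 m = 0.6517 mg/m
Step 4: fineness = 0.6517 * 1000 = 651.7 mtex

651.7 mtex


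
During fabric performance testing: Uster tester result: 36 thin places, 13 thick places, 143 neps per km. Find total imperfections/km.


Formula: Total = thin places + thick places + neps
Total = 36 + 13 + 143
Total = 192 imperfections/km

192 imperfections/km


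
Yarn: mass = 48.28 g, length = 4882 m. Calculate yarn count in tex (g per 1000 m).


Formula: Tex = (mass_g / length_m) * 1000
Substituting: Tex = (48.28 / 4882) * 1000
Intermediate: 48.28 / 4882 = 0.00988939 g/m
Tex = 0.00988939 * 1000 = 9.89 tex

9.89 tex


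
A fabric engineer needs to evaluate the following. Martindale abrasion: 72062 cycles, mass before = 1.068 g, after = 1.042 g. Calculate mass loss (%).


Formula: Mass loss% = ((m_before - m_after) / m_before) * 100
Step 1: Mass loss = 1.068 - 1.042 = 0.026 g
Step 2: Ratio = 0.026 / 1.068 = 0.0243446
Step 3: Mass loss% = 0.0243446 * 100 = 2.43446% ≈ 2.43%

2.43%


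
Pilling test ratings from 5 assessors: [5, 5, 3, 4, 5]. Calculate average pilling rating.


Formula: Mean = sum / count
Sum = 5 + 5 + 3 + 4 + 5 = 22
Mean = 22 / 5 = 4.4

4.4


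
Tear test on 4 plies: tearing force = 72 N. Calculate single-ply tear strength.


Formula: Per-ply strength = Total force / Number of plies
Per-ply = 72 N / 4
Per-ply = 18 N

18 N


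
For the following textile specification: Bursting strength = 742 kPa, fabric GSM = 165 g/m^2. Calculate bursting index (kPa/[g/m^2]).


Formula: Bursting Index = Bursting Strength / Fabric GSM
BI = 742 kPa / 165 g/m^2
BI = 4.497 kPa/(g/m^2)

4.497 kPa/(g/m^2)


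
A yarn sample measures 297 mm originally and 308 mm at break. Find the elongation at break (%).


Formula: Elongation (%) = ((L_break - L0) / L0) * 100
Step 1: Extension = 308 - 297 = 11 mm
Step 2: Elongation = (11 / 297) * 100
Step 3: Elongation = 0.037037 * 100 = 3.7037% ≈ 3.7%

3.7%


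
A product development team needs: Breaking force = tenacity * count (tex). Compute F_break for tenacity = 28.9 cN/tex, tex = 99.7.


Formula: Breaking force = Tenacity * Linear density
F = 28.9 cN/tex * 99.7 tex
F = 2881.33 cN

2881.33 cN


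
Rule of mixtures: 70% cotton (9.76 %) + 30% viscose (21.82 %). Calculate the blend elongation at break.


Formula: Blend property = (fraction_A * property_A) + (fraction_B * property_B)
Step 1: Contribution A = 70/100 * 9.76 % = 6.832 %
Step 2: Contribution B = 30/100 * 21.82 % = 6.546 %
Step 3: Blend elongation at break = 6.832 + 6.546 = 13.378 %

13.378 %


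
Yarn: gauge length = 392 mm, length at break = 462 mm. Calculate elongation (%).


Formula: Elongation (%) = ((L_break - L0) / L0) * 100
Step 1: Extension = 462 - 392 = 70 mm
Step 2: Elongation = (70 / 392) * 100
Step 3: Elongation = 0.178571 * 100 = 17.8571% ≈ 17.9%

17.9%


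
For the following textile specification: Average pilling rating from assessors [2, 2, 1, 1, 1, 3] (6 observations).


Formula: Mean = sum / count
Sum = 2 + 2 + 1 + 1 + 1 + 3 = 10
Mean = 10 / 6 = 1.7

1.7


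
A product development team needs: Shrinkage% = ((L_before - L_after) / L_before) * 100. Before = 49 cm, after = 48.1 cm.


Formula: Shrinkage% = ((L_before - L_after) / L_before) * 100
Step 1: Shrinkage = 49 - 48.1 = 0.9 cm
Step 2: Shrinkage% = (0.9 / 49) * 100
Step 3: Shrinkage% = 0.018367 * 100 = 1.8367% ≈ 1.8%

1.8%


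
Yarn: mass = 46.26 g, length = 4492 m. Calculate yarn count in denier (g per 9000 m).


Formula: den = (mass_g / length_m) * 9000
Substituting: den = (46.26 / 4492) * 9000
Intermediate: 46.26 / 4492 = 0.01029831 g/m
den = 0.01029831 * 9000 = 92.7 denier

92.7 denier


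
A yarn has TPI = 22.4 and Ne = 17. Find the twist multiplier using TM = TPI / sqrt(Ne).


Formula: TM = TPI / sqrt(Ne)
Step 1: sqrt(Ne) = sqrt(17) = 4.1231
Step 2: TM = 22.4 / 4.1231 = 5.43

5.43 TM


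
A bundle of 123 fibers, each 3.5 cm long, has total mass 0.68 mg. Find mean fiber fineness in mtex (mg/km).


Formula: fineness (mtex) = mass (mg) / total length (km) = (mass_mg / total_length_m) * 1000
Step 1: Convert fiber length: 3.5 cm = 0.035 m
Step 2: Total fiber length = 123 * 0.035 = 4.305 m
Step 3: Linear density = 0.68 mg / 4.305 m = 0.1580 mg/m
Step 4: fineness = 0.1580 * 1000 = 158.0 mtex

158.0 mtex


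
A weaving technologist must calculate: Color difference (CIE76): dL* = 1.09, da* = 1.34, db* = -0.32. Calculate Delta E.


Formula: Delta E = sqrt(dL*^2 + da*^2 + db*^2)
Step 1: dL*^2 = 1.09^2 = 1.1881
Step 2: da*^2 = 1.34^2 = 1.7956
Step 3: db*^2 = (-0.32)^2 = 0.1024
Step 4: Sum = 1.1881 + 1.7956 + 0.1024 = 3.0861
Step 5: Delta E = sqrt(3.0861) = 1.76

1.76 Delta E


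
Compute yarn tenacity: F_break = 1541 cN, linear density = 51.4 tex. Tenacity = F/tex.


Formula: Tenacity = Breaking force / Linear density
Tenacity = 1541 cN / 51.4 tex
Tenacity = 29.98 cN/tex

29.98 cN/tex


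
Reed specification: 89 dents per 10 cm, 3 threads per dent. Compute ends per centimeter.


Formula: EPC = (dents per 10 cm * ends per dent) / 10
Step 1: Total ends per 10 cm = 89 * 3 = 267
Step 2: EPC = 267 / 10 = 26.7 ends/cm

26.7 ends/cm


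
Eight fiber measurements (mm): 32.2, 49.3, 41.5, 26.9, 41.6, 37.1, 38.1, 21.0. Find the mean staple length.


Formula: Mean = sum of lengths / count
Sum = 32.2 + 49.3 + 41.5 + 26.9 + 41.6 + 37.1 + 38.1 + 21.0
Sum = 287.7 mm
Mean = 287.7 / 8 = 35.96 mm

35.96 mm


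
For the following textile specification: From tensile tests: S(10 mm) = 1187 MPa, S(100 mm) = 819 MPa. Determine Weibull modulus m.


Formula: m = ln(L1/L2) / ln(S2/S1)
Step 1: ln(L1/L2) = ln(10/100) = -2.30259
Step 2: S2/S1 = 819/1187 = 0.68997
Step 3: ln(S2/S1) = ln(0.68997) = -0.37111
Step 4: m = -2.30259 / -0.37111 = 6.20

6.20 (Weibull m)


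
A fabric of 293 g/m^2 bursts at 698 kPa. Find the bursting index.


Formula: Bursting Index = Bursting Strength / Fabric GSM
BI = 698 kPa / 293 g/m^2
BI = 2.382 kPa/(g/m^2)

2.382 kPa/(g/m^2)


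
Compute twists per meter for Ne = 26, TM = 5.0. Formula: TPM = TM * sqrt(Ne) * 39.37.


Formula: TPM = TM * sqrt(Ne) * 39.37
Step 1: sqrt(Ne) = sqrt(26) = 5.099
Step 2: TM * sqrt(Ne) = 5.0 * 5.099 = 25.495
Step 3: TPM = 25.495 * 39.37 = 1004 twists/m

1004 twists/m


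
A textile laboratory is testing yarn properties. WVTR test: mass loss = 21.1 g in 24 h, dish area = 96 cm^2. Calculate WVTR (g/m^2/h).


Formula: WVTR = mass_loss / (area * time)
Step 1: Convert area: 96 cm^2 = 0.0096 m^2
Step 2: WVTR = 21.1 g / (0.0096 m^2 * 24 h)
Step 3: WVTR = 21.1 / 0.2304 = 91.6 g/m^2/h

91.6 g/m^2/h


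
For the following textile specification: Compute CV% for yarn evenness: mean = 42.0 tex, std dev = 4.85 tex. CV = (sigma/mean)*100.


Formula: CV% = (standard deviation / mean) * 100
Step 1: Ratio = 4.85 / 42.0 = 0.115476
Step 2: CV% = 0.115476 * 100 = 11.5476% ≈ 11.5%

11.5%


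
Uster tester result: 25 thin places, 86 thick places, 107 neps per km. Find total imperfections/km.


Formula: Total = thin places + thick places + neps
Total = 25 + 86 + 107
Total = 218 imperfections/km

218 imperfections/km


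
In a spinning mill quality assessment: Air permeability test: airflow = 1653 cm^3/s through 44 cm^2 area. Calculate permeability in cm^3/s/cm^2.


Formula: Air Permeability = Airflow / Test Area
AP = 1653 cm^3/s / 44 cm^2
AP = 37.6 cm^3/s/cm^2

37.6 cm^3/s/cm^2


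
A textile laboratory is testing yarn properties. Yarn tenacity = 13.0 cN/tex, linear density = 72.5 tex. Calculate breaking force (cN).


Formula: Breaking force = Tenacity * Linear density
F = 13.0 cN/tex * 72.5 tex
F = 942.50 cN

942.50 cN


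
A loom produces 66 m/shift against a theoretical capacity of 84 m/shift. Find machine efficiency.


Formula: Efficiency% = (Actual output / Theoretical output) * 100
Efficiency% = (66 / 84) * 100
Efficiency% = 0.785714 * 100 = 78.5714% ≈ 78.6%

78.6%


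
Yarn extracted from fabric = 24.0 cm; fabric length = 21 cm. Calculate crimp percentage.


Formula: Crimp% = ((L_yarn - L_fabric) / L_fabric) * 100
Step 1: Extension = 24.0 - 21 = 3.0 cm
Step 2: Crimp% = (3.0 / 21) * 100
Step 3: Crimp% = 0.142857 * 100 = 14.2857% ≈ 14.3%

14.3%


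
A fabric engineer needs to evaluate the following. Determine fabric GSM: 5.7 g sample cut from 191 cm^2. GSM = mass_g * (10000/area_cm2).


Formula: GSM = mass_g / area_m2
Step 1: Convert area: 191 cm^2 = 191 / 10000 = 0.0191 m^2
Step 2: GSM = 5.7 g / 0.0191 m^2 = 298.4 g/m^2

298.4 g/m^2


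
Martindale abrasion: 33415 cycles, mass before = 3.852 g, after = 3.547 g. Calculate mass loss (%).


Formula: Mass loss% = ((m_before - m_after) / m_before) * 100
Step 1: Mass loss = 3.852 - 3.547 = 0.305 g
Step 2: Ratio = 0.305 / 3.852 = 0.0791796
Step 3: Mass loss% = 0.0791796 * 100 = 7.91796% ≈ 7.92%

7.92%


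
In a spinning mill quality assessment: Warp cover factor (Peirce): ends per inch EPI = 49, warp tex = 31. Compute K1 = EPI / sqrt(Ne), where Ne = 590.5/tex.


Formula: K1 = EPI / sqrt(Ne), with Ne = 590.5 / tex_warp
Step 1: Ne = 590.5 / 31 = 19.048
Step 2: sqrt(Ne) = sqrt(19.048) = 4.3644
Step 3: K1 = 49 / 4.3644 = 11.2

11.2


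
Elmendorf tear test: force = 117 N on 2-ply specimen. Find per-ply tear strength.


Formula: Per-ply strength = Total force / Number of plies
Per-ply = 117 N / 2
Per-ply = 58.5 N

58.5 N


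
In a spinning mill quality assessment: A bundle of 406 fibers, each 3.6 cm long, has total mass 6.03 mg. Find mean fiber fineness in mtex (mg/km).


Formula: fineness (mtex) = mass (mg) / total length (km) = (mass_mg / total_length_m) * 1000
Step 1: Convert fiber length: 3.6 cm = 0.036 m
Step 2: Total fiber length = 406 * 0.036 = 14.616 m
Step 3: Linear density = 6.03 mg / 14.616 m = 0.4126 mg/m
Step 4: fineness = 0.4126 * 1000 = 412.6 mtex

412.6 mtex


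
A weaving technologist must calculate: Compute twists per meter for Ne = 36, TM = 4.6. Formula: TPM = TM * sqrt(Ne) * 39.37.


Formula: TPM = TM * sqrt(Ne) * 39.37
Step 1: sqrt(Ne) = sqrt(36) = 6
Step 2: TM * sqrt(Ne) = 4.6 * 6 = 27.6
Step 3: TPM = 27.6 * 39.37 = 1087 twists/m

1087 twists/m


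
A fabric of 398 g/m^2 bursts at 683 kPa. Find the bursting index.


Formula: Bursting Index = Bursting Strength / Fabric GSM
BI = 683 kPa / 398 g/m^2
BI = 1.716 kPa/(g/m^2)

1.716 kPa/(g/m^2)


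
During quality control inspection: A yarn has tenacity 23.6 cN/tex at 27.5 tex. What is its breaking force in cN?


Formula: Breaking force = Tenacity * Linear density
F = 23.6 cN/tex * 27.5 tex
F = 649.00 cN

649.00 cN


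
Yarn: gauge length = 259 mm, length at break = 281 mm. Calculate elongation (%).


Formula: Elongation (%) = ((L_break - L0) / L0) * 100
Step 1: Extension = 281 - 259 = 22 mm
Step 2: Elongation = (22 / 259) * 100
Step 3: Elongation = 0.084942 * 100 = 8.4942% ≈ 8.5%

8.5%


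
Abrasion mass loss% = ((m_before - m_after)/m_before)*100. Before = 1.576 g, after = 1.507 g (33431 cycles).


Formula: Mass loss% = ((m_before - m_after) / m_before) * 100
Step 1: Mass loss = 1.576 - 1.507 = 0.069 g
Step 2: Ratio = 0.069 / 1.576 = 0.0437817
Step 3: Mass loss% = 0.0437817 * 100 = 4.37817% ≈ 4.38%

4.38%


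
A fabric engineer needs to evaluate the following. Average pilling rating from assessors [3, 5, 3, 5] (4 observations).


Formula: Mean = sum / count
Sum = 3 + 5 + 3 + 5 = 16
Mean = 16 / 4 = 4.0

4.0


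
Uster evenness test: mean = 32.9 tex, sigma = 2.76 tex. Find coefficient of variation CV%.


Formula: CV% = (standard deviation / mean) * 100
Step 1: Ratio = 2.76 / 32.9 = 0.083891
Step 2: CV% = 0.083891 * 100 = 8.3891% ≈ 8.4%

8.4%


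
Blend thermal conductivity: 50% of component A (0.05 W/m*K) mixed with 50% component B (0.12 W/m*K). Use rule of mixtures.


Formula: Blend property = (fraction_A * property_A) + (fraction_B * property_B)
Step 1: Contribution A = 50/100 * 0.05 W/m*K = 0.025 W/m*K
Step 2: Contribution B = 50/100 * 0.12 W/m*K = 0.06 W/m*K
Step 3: Blend thermal conductivity = 0.025 + 0.06 = 0.085 W/m*K

0.085 W/m*K


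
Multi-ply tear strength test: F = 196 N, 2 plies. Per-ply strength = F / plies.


Formula: Per-ply strength = Total force / Number of plies
Per-ply = 196 N / 2
Per-ply = 98 N

98 N


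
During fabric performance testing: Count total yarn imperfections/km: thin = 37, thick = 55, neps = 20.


Formula: Total = thin places + thick places + neps
Total = 37 + 55 + 20
Total = 112 imperfections/km

112 imperfections/km


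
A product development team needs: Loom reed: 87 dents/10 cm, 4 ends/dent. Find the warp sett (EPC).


Formula: EPC = (dents per 10 cm * ends per dent) / 10
Step 1: Total ends per 10 cm = 87 * 4 = 348
Step 2: EPC = 348 / 10 = 34.8 ends/cm

34.8 ends/cm


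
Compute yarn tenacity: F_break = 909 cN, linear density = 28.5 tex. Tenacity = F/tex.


Formula: Tenacity = Breaking force / Linear density
Tenacity = 909 cN / 28.5 tex
Tenacity = 31.89 cN/tex

31.89 cN/tex


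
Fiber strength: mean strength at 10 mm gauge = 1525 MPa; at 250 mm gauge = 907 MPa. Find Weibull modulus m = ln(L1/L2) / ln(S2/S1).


Formula: m = ln(L1/L2) / ln(S2/S1)
Step 1: ln(L1/L2) = ln(10/250) = -3.21888
Step 2: S2/S1 = 907/1525 = 0.59475
Step 3: ln(S2/S1) = ln(0.59475) = -0.51961
Step 4: m = -3.21888 / -0.51961 = 6.19

6.19 (Weibull m)


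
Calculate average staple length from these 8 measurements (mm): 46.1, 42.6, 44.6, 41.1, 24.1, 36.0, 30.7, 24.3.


Formula: Mean = sum of lengths / count
Sum = 46.1 + 42.6 + 44.6 + 41.1 + 24.1 + 36.0 + 30.7 + 24.3
Sum = 289.5 mm
Mean = 289.5 / 8 = 36.19 mm

36.19 mm


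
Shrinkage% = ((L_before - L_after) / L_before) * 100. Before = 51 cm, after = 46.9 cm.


Formula: Shrinkage% = ((L_before - L_after) / L_before) * 100
Step 1: Shrinkage = 51 - 46.9 = 4.1 cm
Step 2: Shrinkage% = (4.1 / 51) * 100
Step 3: Shrinkage% = 0.080392 * 100 = 8.0392% ≈ 8.0%

8.0%


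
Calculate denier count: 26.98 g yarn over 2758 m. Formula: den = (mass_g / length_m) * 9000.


Formula: den = (mass_g / length_m) * 9000
Substituting: den = (26.98 / 2758) * 9000
Intermediate: 26.98 / 2758 = 0.00978245 g/m
den = 0.00978245 * 9000 = 88.0 denier

88.0 denier


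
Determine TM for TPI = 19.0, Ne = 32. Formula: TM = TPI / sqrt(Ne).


Formula: TM = TPI / sqrt(Ne)
Step 1: sqrt(Ne) = sqrt(32) = 5.6569
Step 2: TM = 19.0 / 5.6569 = 3.36

3.36 TM


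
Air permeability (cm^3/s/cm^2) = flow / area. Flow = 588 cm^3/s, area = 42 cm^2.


Formula: Air Permeability = Airflow / Test Area
AP = 588 cm^3/s / 42 cm^2
AP = 14.0 cm^3/s/cm^2

14.0 cm^3/s/cm^2


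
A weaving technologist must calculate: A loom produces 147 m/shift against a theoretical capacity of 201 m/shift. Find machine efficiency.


Formula: Efficiency% = (Actual output / Theoretical output) * 100
Efficiency% = (147 / 201) * 100
Efficiency% = 0.731343 * 100 = 73.1343% ≈ 73.1%

73.1%


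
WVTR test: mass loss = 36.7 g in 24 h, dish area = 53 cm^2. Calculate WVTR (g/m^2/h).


Formula: WVTR = mass_loss / (area * time)
Step 1: Convert area: 53 cm^2 = 0.0053 m^2
Step 2: WVTR = 36.7 g / (0.0053 m^2 * 24 h)
Step 3: WVTR = 36.7 / 0.1272 = 288.5 g/m^2/h

288.5 g/m^2/h


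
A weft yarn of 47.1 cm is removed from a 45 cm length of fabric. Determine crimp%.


Formula: Crimp% = ((L_yarn - L_fabric) / L_fabric) * 100
Step 1: Extension = 47.1 - 45 = 2.1 cm
Step 2: Crimp% = (2.1 / 45) * 100
Step 3: Crimp% = 0.046667 * 100 = 4.6667% ≈ 4.7%

4.7%


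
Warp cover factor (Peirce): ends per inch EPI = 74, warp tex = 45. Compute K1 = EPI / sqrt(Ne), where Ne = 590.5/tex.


Formula: K1 = EPI / sqrt(Ne), with Ne = 590.5 / tex_warp
Step 1: Ne = 590.5 / 45 = 13.122
Step 2: sqrt(Ne) = sqrt(13.122) = 3.6224
Step 3: K1 = 74 / 3.6224 = 20.4

20.4


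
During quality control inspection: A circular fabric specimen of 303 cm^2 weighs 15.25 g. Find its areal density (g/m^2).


Formula: GSM = mass_g / area_m2
Step 1: Convert area: 303 cm^2 = 303 / 10000 = 0.0303 m^2
Step 2: GSM = 15.25 g / 0.0303 m^2 = 503.3 g/m^2

503.3 g/m^2


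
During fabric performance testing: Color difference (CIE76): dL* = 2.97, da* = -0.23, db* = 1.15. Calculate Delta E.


Formula: Delta E = sqrt(dL*^2 + da*^2 + db*^2)
Step 1: dL*^2 = 2.97^2 = 8.8209
Step 2: da*^2 = (-0.23)^2 = 0.0529
Step 3: db*^2 = 1.15^2 = 1.3225
Step 4: Sum = 8.8209 + 0.0529 + 1.3225 = 10.1963
Step 5: Delta E = sqrt(10.1963) = 3.19

3.19 Delta E


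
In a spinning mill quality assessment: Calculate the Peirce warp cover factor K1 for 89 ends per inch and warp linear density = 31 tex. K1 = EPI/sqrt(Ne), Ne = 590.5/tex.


Formula: K1 = EPI / sqrt(Ne), with Ne = 590.5 / tex_warp
Step 1: Ne = 590.5 / 31 = 19.048
Step 2: sqrt(Ne) = sqrt(19.048) = 4.3644
Step 3: K1 = 89 / 4.3644 = 20.4

20.4
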